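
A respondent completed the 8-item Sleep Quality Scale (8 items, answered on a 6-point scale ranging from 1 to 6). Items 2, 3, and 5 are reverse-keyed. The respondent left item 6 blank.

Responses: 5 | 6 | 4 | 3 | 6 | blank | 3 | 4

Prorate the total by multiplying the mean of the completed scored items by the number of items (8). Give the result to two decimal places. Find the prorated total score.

Reverse-coded (reverse-coded value = 7 − response):
  item 2: 7 − 6 = 1
  item 3: 7 − 4 = 3
  item 5: 7 − 6 = 1
Completed scored items (7 of 8): 5, 1, 3, 3, 1, 3, 4; sum = 20.
Person mean = 20 / 7 ≈ 2.8571
Prorated total = (20 / 7) × 8 = 22.86 (to 2 dp)

22.86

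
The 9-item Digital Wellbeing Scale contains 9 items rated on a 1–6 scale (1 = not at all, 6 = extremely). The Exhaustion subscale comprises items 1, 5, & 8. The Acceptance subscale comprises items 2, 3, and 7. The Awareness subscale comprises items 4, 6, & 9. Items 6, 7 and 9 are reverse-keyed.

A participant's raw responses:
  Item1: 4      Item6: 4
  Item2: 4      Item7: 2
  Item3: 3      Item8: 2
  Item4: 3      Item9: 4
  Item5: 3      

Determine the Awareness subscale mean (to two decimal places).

Awareness items: 4, 6, 9.
Of these, items 6 and 9 are reverse-keyed; reversed = (1+6) − raw = 7 − raw.
  item 4: 3
  item 6: 7 − 4 = 3
  item 9: 7 − 4 = 3
Sum = 3 + 3 + 3 = 9
Mean = 9 / 3 = 3.00

3.00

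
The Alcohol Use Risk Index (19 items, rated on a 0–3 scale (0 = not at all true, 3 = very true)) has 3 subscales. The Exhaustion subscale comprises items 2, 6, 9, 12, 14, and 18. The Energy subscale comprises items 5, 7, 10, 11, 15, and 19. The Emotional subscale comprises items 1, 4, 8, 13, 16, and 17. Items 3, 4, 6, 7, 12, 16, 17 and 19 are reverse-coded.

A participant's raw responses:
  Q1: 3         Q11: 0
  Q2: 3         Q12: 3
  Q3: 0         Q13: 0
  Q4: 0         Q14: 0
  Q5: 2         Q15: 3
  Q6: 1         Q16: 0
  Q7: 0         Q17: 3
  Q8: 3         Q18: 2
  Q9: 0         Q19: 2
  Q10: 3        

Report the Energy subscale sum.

12

Energy items: 5, 7, 10, 11, 15, 19.
Of these, items 7 and 19 are reverse-coded; on a 0–3 scale, reversed = 3 − raw.
  item 5: 2
  item 7: 3 − 0 = 3
  item 10: 3
  item 11: 0
  item 15: 3
  item 19: 3 − 2 = 1
Sum = 2 + 3 + 3 + 0 + 3 + 1 = 12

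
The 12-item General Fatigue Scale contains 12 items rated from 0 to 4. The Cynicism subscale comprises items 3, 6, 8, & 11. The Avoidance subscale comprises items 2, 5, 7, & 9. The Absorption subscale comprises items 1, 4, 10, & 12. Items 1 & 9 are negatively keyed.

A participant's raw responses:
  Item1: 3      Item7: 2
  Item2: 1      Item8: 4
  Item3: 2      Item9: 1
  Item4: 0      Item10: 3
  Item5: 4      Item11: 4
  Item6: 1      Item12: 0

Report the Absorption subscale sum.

Absorption items: 1, 4, 10, 12.
Of these, item 1 is negatively keyed; on a 0–4 scale, reversed = 4 − raw.
  item 1: 4 − 3 = 1
  item 4: 0
  item 10: 3
  item 12: 0
Sum = 1 + 0 + 3 + 0 = 4

4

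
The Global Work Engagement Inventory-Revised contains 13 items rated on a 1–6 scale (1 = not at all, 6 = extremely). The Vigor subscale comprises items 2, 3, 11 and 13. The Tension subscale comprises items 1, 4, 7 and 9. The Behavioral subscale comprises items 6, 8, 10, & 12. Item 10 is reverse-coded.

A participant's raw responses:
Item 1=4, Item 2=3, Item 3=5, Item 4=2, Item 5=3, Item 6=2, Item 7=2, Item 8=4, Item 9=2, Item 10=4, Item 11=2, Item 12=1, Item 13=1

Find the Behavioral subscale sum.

10

Behavioral items: 6, 8, 10, 12.
Of these, item 10 is reverse-coded; on a 1–6 scale, reversed = 7 − raw.
  item 6: 2
  item 8: 4
  item 10: 7 − 4 = 3
  item 12: 1
Sum = 2 + 4 + 3 + 1 = 10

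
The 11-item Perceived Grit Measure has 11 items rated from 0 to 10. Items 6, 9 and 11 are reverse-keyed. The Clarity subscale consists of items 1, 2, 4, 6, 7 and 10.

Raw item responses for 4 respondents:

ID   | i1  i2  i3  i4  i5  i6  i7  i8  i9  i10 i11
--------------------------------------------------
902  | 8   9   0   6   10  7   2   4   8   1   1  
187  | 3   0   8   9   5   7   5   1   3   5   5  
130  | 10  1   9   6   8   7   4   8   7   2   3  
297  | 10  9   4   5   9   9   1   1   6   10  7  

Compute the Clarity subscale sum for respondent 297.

36

Respondent 297 raw: 10, 9, 4, 5, 9, 9, 1, 1, 6, 10, 7.
Clarity items: 1, 2, 4, 6, 7, 10.
Reverse-coded (on a 0–10 scale, reversed = 10 − raw):
  item 1: 10
  item 2: 9
  item 4: 5
  item 6: 10 − 9 = 1
  item 7: 1
  item 10: 10
Sum = 10 + 9 + 5 + 1 + 1 + 10 = 36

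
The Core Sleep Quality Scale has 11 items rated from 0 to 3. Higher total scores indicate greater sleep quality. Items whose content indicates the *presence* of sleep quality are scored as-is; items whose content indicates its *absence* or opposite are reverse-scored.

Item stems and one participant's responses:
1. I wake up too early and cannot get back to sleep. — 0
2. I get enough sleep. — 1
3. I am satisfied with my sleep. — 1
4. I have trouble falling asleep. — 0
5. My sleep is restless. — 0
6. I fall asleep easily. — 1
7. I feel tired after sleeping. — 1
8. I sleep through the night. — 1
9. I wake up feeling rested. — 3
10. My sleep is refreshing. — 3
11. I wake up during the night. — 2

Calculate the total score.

Items 1, 4, 5, 7, 11 describe the absence/opposite of sleep quality → reverse-score.
reversed = (0+3) − raw = 3 − raw.
  item 1: 3 − 0 = 3
  item 2: 1
  item 3: 1
  item 4: 3 − 0 = 3
  item 5: 3 − 0 = 3
  item 6: 1
  item 7: 3 − 1 = 2
  item 8: 1
  item 9: 3
  item 10: 3
  item 11: 3 − 2 = 1
Total = 3 + 1 + 1 + 3 + 3 + 1 + 2 + 1 + 3 + 3 + 1 = 22

22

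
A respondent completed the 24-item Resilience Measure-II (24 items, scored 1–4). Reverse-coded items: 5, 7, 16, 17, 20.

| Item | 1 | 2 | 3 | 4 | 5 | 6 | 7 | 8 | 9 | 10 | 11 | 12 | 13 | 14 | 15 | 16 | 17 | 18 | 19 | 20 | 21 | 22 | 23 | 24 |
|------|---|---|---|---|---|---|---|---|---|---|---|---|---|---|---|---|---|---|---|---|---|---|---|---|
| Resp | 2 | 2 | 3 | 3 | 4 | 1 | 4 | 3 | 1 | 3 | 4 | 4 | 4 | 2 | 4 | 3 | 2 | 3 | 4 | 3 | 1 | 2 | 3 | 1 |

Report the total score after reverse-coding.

Reverse-coded items (reverse-coded value = 5 − response):
  item 5: 5 − 4 = 1
  item 7: 5 − 4 = 1
  item 16: 5 − 3 = 2
  item 17: 5 − 2 = 3
  item 20: 5 − 3 = 2
Scored responses: 2, 2, 3, 3, 1, 1, 1, 3, 1, 3, 4, 4, 4, 2, 4, 2, 3, 3, 4, 2, 1, 2, 3, 1
Total = 2 + 2 + 3 + 3 + 1 + 1 + 1 + 3 + 1 + 3 + 4 + 4 + 4 + 2 + 4 + 2 + 3 + 3 + 4 + 2 + 1 + 2 + 3 + 1 = 59

59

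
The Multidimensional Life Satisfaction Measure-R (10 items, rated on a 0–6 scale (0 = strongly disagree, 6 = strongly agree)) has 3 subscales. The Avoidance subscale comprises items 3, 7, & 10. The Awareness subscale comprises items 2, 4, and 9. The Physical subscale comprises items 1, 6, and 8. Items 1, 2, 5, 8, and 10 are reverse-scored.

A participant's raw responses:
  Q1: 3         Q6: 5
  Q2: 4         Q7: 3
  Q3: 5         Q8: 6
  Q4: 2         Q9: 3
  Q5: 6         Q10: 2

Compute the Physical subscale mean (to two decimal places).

2.67

Physical items: 1, 6, 8.
Of these, items 1 & 8 are reverse-scored; on a 0–6 scale, reversed = 6 − raw.
  item 1: 6 − 3 = 3
  item 6: 5
  item 8: 6 − 6 = 0
Sum = 3 + 5 + 0 = 8
Mean = 8 / 3 = 2.67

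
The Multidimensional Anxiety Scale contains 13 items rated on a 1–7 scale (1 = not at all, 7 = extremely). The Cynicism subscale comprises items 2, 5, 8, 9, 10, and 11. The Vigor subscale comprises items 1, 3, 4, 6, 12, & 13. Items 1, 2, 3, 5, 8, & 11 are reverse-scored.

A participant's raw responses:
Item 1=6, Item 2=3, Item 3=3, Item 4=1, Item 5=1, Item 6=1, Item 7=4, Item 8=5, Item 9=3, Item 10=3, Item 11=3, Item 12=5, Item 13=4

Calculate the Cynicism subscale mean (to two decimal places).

Cynicism items: 2, 5, 8, 9, 10, 11.
Of these, items 2, 5, 8, & 11 are reverse-scored; reverse-coded value = 8 − response.
  item 2: 8 − 3 = 5
  item 5: 8 − 1 = 7
  item 8: 8 − 5 = 3
  item 9: 3
  item 10: 3
  item 11: 8 − 3 = 5
Sum = 5 + 7 + 3 + 3 + 3 + 5 = 26
Mean = 26 / 6 = 4.33

4.33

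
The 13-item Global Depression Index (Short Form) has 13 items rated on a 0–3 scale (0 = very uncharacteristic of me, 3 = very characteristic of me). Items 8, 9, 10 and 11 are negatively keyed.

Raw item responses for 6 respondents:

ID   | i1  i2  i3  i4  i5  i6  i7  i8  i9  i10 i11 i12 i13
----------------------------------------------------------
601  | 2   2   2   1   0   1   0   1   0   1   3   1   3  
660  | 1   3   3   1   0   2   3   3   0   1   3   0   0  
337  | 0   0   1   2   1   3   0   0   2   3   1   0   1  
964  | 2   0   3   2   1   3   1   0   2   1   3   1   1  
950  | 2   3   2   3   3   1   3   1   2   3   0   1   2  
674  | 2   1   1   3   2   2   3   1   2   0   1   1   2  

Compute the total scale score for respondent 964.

20

Respondent 964 raw: 2, 0, 3, 2, 1, 3, 1, 0, 2, 1, 3, 1, 1.
Reverse-coded (on a 0–3 scale, reversed = 3 − raw):
  item 1: 2
  item 2: 0
  item 3: 3
  item 4: 2
  item 5: 1
  item 6: 3
  item 7: 1
  item 8: 3 − 0 = 3
  item 9: 3 − 2 = 1
  item 10: 3 − 1 = 2
  item 11: 3 − 3 = 0
  item 12: 1
  item 13: 1
Sum = 2 + 0 + 3 + 2 + 1 + 3 + 1 + 3 + 1 + 2 + 0 + 1 + 1 = 20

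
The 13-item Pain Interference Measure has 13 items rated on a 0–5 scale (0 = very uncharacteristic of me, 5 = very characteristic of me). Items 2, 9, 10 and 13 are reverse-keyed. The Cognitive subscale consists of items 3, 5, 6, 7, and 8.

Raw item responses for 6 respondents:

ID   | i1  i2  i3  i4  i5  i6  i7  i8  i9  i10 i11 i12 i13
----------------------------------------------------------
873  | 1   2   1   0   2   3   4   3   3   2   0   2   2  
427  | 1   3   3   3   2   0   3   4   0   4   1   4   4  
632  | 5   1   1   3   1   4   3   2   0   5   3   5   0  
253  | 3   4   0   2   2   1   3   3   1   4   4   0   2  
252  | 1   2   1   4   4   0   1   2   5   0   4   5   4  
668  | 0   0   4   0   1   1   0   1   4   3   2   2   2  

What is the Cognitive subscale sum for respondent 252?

8

Respondent 252 raw: 1, 2, 1, 4, 4, 0, 1, 2, 5, 0, 4, 5, 4.
Cognitive items: 3, 5, 6, 7, 8.
Reverse-coded (reverse-coded value = 5 − response):
  item 3: 1
  item 5: 4
  item 6: 0
  item 7: 1
  item 8: 2
Sum = 1 + 4 + 0 + 1 + 2 = 8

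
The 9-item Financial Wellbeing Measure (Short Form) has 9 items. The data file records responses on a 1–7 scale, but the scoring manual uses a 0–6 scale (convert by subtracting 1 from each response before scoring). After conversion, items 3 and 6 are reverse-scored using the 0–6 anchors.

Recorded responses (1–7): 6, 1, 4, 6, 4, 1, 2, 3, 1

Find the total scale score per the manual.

25

Convert to 0–6: 5, 0, 3, 5, 3, 0, 1, 2, 0
Reverse-coded (on a 0–6 scale, reversed = 6 − raw):
  item 3: 6 − 3 = 3
  item 6: 6 − 0 = 6
Scored: 5, 0, 3, 5, 3, 6, 1, 2, 0
Total = 25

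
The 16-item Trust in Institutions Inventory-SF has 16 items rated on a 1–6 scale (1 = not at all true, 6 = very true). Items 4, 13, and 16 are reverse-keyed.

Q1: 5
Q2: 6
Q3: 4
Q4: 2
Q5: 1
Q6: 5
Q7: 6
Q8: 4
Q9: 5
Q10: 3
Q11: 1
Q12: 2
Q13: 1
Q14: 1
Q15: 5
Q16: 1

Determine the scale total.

65

Apply reverse scoring (reverse-coded value = 7 − response):
  item 4: 7 − 2 = 5
  item 13: 7 − 1 = 6
  item 16: 7 − 1 = 6
After reverse-coding: 5, 6, 4, 5, 1, 5, 6, 4, 5, 3, 1, 2, 6, 1, 5, 6
Total = 5 + 6 + 4 + 5 + 1 + 5 + 6 + 4 + 5 + 3 + 1 + 2 + 6 + 1 + 5 + 6 = 65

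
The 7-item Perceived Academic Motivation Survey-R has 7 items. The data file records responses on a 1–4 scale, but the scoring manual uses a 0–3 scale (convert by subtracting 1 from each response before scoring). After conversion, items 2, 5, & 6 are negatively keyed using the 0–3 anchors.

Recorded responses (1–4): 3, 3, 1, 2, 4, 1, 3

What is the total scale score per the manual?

9

Convert to 0–3: 2, 2, 0, 1, 3, 0, 2
Reverse-coded (reverse-coded value = 3 − response):
  item 2: 3 − 2 = 1
  item 5: 3 − 3 = 0
  item 6: 3 − 0 = 3
Scored: 2, 1, 0, 1, 0, 3, 2
Total = 9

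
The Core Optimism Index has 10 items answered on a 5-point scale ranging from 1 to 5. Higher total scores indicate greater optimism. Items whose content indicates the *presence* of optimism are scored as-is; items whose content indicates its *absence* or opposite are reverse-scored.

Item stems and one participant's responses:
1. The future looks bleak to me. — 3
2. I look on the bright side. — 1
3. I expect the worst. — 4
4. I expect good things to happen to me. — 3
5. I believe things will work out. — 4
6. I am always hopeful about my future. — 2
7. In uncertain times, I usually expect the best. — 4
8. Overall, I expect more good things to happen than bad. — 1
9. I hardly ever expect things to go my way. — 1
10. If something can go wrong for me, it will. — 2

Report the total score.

Items 1, 3, 9, 10 describe the absence/opposite of optimism → reverse-score.
reversed = (1+5) − raw = 6 − raw.
  item 1: 6 − 3 = 3
  item 2: 1
  item 3: 6 − 4 = 2
  item 4: 3
  item 5: 4
  item 6: 2
  item 7: 4
  item 8: 1
  item 9: 6 − 1 = 5
  item 10: 6 − 2 = 4
Total = 3 + 1 + 2 + 3 + 4 + 2 + 4 + 1 + 5 + 4 = 29

29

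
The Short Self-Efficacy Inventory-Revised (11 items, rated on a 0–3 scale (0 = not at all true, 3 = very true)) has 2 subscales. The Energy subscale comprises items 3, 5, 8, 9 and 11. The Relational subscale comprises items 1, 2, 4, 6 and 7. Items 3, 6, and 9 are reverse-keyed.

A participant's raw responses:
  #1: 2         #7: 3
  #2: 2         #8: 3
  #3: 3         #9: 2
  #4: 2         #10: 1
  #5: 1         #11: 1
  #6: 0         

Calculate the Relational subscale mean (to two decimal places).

2.40

Relational items: 1, 2, 4, 6, 7.
Of these, item 6 is reverse-keyed; on a 0–3 scale, reversed = 3 − raw.
  item 1: 2
  item 2: 2
  item 4: 2
  item 6: 3 − 0 = 3
  item 7: 3
Sum = 2 + 2 + 2 + 3 + 3 = 12
Mean = 12 / 5 = 2.40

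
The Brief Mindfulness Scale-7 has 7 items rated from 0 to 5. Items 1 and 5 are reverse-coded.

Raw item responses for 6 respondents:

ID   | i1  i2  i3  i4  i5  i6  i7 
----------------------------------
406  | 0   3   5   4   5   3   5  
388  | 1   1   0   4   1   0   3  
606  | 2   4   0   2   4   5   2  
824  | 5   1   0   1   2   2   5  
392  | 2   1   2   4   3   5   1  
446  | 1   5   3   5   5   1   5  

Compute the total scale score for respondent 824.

12

Respondent 824 raw: 5, 1, 0, 1, 2, 2, 5.
Reverse-coded (reverse-coded value = 5 − response):
  item 1: 5 − 5 = 0
  item 2: 1
  item 3: 0
  item 4: 1
  item 5: 5 − 2 = 3
  item 6: 2
  item 7: 5
Sum = 0 + 1 + 0 + 1 + 3 + 2 + 5 = 12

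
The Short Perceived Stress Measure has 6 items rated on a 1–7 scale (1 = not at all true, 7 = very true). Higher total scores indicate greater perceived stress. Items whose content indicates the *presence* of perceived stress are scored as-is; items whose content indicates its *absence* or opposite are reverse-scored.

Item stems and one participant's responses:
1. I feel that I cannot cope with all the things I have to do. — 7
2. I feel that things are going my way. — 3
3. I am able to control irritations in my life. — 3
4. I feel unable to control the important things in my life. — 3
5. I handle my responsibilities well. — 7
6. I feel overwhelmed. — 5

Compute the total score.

26

Items 2, 3, 5 describe the absence/opposite of perceived stress → reverse-score.
reverse-coded value = 8 − response.
  item 1: 7
  item 2: 8 − 3 = 5
  item 3: 8 − 3 = 5
  item 4: 3
  item 5: 8 − 7 = 1
  item 6: 5
Total = 7 + 5 + 5 + 3 + 1 + 5 = 26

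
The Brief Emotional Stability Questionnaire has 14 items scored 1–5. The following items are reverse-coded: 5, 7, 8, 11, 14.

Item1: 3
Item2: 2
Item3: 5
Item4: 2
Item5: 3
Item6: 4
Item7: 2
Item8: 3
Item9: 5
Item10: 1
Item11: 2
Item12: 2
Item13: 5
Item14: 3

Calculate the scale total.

Reverse-coded items use 6 − raw:
  item 5: 6 − 3 = 3
  item 7: 6 − 2 = 4
  item 8: 6 − 3 = 3
  item 11: 6 − 2 = 4
  item 14: 6 − 3 = 3
After reverse-coding: 3, 2, 5, 2, 3, 4, 4, 3, 5, 1, 4, 2, 5, 3
Total = 3 + 2 + 5 + 2 + 3 + 4 + 4 + 3 + 5 + 1 + 4 + 2 + 5 + 3 = 46

46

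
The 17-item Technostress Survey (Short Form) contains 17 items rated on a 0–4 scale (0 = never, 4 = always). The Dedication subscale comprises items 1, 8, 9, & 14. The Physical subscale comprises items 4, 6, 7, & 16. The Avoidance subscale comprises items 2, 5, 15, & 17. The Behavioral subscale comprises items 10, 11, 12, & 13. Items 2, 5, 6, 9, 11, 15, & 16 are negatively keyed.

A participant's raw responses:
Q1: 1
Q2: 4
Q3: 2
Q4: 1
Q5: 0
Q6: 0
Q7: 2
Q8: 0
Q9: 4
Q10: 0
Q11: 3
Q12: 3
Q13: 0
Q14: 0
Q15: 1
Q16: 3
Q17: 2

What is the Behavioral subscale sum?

Behavioral items: 10, 11, 12, 13.
Of these, item 11 is negatively keyed; on a 0–4 scale, reversed = 4 − raw.
  item 10: 0
  item 11: 4 − 3 = 1
  item 12: 3
  item 13: 0
Sum = 0 + 1 + 3 + 0 = 4

4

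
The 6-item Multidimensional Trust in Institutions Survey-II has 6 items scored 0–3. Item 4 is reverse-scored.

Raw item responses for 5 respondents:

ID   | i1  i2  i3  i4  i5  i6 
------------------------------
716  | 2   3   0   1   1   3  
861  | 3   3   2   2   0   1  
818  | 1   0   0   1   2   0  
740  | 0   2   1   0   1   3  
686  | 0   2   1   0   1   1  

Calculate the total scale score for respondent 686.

8

Respondent 686 raw: 0, 2, 1, 0, 1, 1.
Reverse-coded (reverse-coded value = 3 − response):
  item 1: 0
  item 2: 2
  item 3: 1
  item 4: 3 − 0 = 3
  item 5: 1
  item 6: 1
Sum = 0 + 2 + 1 + 3 + 1 + 1 = 8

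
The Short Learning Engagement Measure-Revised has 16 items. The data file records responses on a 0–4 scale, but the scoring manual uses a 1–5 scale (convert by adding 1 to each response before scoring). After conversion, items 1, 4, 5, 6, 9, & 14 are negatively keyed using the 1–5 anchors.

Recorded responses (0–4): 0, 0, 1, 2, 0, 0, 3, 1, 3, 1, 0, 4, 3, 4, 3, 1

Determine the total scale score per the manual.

48

Convert to 1–5: 1, 1, 2, 3, 1, 1, 4, 2, 4, 2, 1, 5, 4, 5, 4, 2
Reverse-coded (reverse-coded value = 6 − response):
  item 1: 6 − 1 = 5
  item 4: 6 − 3 = 3
  item 5: 6 − 1 = 5
  item 6: 6 − 1 = 5
  item 9: 6 − 4 = 2
  item 14: 6 − 5 = 1
Scored: 5, 1, 2, 3, 5, 5, 4, 2, 2, 2, 1, 5, 4, 1, 4, 2
Total = 48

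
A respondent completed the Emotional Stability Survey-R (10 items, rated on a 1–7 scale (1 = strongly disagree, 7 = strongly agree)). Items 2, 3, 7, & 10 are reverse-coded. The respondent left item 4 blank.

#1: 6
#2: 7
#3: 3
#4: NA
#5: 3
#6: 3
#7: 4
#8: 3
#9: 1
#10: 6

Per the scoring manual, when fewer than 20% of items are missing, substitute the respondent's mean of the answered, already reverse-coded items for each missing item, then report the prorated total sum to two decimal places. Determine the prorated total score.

Reverse-coded (reversed = (1+7) − raw = 8 − raw):
  item 2: 8 − 7 = 1
  item 3: 8 − 3 = 5
  item 7: 8 − 4 = 4
  item 10: 8 − 6 = 2
Completed scored items (9 of 10): 6, 1, 5, 3, 3, 4, 3, 1, 2; sum = 28.
Person mean = 28 / 9 ≈ 3.1111
Prorated total = (28 / 9) × 10 = 31.11 (to 2 dp)

31.11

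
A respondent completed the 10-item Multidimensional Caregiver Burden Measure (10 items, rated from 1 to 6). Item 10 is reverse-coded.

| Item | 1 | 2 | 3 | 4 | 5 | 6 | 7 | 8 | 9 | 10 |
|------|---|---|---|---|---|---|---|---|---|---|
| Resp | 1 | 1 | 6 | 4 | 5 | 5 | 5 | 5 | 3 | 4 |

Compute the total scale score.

Reversing item 10 with 7 − raw:
Total = 1 + 1 + 6 + 4 + 5 + 5 + 5 + 5 + 3 + (7−4)
      = 1 + 1 + 6 + 4 + 5 + 5 + 5 + 5 + 3 + 3 = 38

38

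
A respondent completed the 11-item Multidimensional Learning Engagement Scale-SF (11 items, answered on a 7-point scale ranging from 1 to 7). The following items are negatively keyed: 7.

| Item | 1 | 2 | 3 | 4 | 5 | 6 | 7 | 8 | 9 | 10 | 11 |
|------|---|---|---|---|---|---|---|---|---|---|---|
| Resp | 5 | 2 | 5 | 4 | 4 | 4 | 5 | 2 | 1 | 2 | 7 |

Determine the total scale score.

Raw sum = 41. Negatively keyed items: 7; their raw sum = 5.
Each reversal replaces raw with 8 − raw, changing the total by 8 − 2·raw per item.
Total = 41 + 1·8 − 2·5 = 41 + 8 − 10 = 39

39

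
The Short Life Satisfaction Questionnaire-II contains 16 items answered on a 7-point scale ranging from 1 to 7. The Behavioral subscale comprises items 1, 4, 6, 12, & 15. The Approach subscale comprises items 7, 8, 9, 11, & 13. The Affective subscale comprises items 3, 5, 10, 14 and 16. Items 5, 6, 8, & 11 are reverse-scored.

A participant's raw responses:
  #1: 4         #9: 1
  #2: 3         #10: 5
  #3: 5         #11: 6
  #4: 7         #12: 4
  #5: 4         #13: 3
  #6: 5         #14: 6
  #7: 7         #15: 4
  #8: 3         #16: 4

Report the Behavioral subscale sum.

Behavioral items: 1, 4, 6, 12, 15.
Of these, item 6 is reverse-scored; reverse-coded value = 8 − response.
  item 1: 4
  item 4: 7
  item 6: 8 − 5 = 3
  item 12: 4
  item 15: 4
Sum = 4 + 7 + 3 + 4 + 4 = 22

22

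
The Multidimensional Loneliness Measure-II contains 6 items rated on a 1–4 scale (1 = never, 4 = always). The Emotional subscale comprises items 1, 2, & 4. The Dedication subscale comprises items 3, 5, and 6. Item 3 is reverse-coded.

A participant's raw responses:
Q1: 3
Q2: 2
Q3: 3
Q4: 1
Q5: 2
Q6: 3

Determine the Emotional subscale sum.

Emotional items: 1, 2, 4.
  item 1: 3
  item 2: 2
  item 4: 1
Sum = 3 + 2 + 1 = 6

6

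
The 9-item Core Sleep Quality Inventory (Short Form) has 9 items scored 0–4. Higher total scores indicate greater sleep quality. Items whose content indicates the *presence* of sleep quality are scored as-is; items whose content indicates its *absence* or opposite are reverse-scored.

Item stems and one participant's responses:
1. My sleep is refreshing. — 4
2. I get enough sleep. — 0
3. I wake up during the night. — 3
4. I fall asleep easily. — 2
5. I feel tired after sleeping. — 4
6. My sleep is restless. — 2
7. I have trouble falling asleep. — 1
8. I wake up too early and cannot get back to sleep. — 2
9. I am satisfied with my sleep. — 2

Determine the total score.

Items 3, 5, 6, 7, 8 describe the absence/opposite of sleep quality → reverse-score.
reverse-coded value = 4 − response.
  item 1: 4
  item 2: 0
  item 3: 4 − 3 = 1
  item 4: 2
  item 5: 4 − 4 = 0
  item 6: 4 − 2 = 2
  item 7: 4 − 1 = 3
  item 8: 4 − 2 = 2
  item 9: 2
Total = 4 + 0 + 1 + 2 + 0 + 2 + 3 + 2 + 2 = 16

16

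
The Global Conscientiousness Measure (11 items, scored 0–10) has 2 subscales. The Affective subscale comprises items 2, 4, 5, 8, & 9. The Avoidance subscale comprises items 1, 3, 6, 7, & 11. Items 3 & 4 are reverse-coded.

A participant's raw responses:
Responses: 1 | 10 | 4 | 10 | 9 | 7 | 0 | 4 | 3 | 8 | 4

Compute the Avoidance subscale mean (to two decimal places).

3.60

Avoidance items: 1, 3, 6, 7, 11.
Of these, item 3 is reverse-coded; on a 0–10 scale, reversed = 10 − raw.
  item 1: 1
  item 3: 10 − 4 = 6
  item 6: 7
  item 7: 0
  item 11: 4
Sum = 1 + 6 + 7 + 0 + 4 = 18
Mean = 18 / 5 = 3.60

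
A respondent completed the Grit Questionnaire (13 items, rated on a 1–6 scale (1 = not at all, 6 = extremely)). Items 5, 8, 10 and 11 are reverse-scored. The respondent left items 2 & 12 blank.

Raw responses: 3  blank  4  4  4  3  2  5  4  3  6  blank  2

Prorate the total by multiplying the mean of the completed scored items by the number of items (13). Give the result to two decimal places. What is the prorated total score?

37.82

Reverse-coded (on a 1–6 scale, reversed = 7 − raw):
  item 5: 7 − 4 = 3
  item 8: 7 − 5 = 2
  item 10: 7 − 3 = 4
  item 11: 7 − 6 = 1
Completed scored items (11 of 13): 3, 4, 4, 3, 3, 2, 2, 4, 4, 1, 2; sum = 32.
Person mean = 32 / 11 ≈ 2.9091
Prorated total = (32 / 11) × 13 = 37.82 (to 2 dp)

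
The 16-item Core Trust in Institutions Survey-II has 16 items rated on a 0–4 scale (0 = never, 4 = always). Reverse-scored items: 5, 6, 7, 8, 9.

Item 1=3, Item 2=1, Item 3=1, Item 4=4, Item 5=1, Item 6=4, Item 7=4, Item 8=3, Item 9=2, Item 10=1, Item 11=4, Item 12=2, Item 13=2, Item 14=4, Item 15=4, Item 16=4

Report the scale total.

36

Reversing items 5, 6, 7, 8, and 9 with 4 − raw:
Total = 3 + 1 + 1 + 4 + (4−1) + (4−4) + (4−4) + (4−3) + (4−2) + 1 + 4 + 2 + 2 + 4 + 4 + 4
      = 3 + 1 + 1 + 4 + 3 + 0 + 0 + 1 + 2 + 1 + 4 + 2 + 2 + 4 + 4 + 4 = 36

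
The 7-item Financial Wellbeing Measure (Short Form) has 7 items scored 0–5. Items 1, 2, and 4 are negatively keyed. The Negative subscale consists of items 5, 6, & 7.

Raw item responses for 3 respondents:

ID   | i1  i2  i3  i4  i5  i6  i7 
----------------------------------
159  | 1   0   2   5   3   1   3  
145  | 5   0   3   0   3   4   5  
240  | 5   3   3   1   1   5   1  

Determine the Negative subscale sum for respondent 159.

7

Respondent 159 raw: 1, 0, 2, 5, 3, 1, 3.
Negative items: 5, 6, 7.
Reverse-coded (on a 0–5 scale, reversed = 5 − raw):
  item 5: 3
  item 6: 1
  item 7: 3
Sum = 3 + 1 + 3 = 7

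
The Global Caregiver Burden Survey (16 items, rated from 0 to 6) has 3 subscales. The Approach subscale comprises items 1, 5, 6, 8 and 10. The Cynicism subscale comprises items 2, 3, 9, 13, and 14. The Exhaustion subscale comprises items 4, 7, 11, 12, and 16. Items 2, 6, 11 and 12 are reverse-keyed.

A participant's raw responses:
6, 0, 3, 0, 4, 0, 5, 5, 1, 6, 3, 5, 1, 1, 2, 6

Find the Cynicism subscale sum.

12

Cynicism items: 2, 3, 9, 13, 14.
Of these, item 2 is reverse-keyed; reversed = (0+6) − raw = 6 − raw.
  item 2: 6 − 0 = 6
  item 3: 3
  item 9: 1
  item 13: 1
  item 14: 1
Sum = 6 + 3 + 1 + 1 + 1 = 12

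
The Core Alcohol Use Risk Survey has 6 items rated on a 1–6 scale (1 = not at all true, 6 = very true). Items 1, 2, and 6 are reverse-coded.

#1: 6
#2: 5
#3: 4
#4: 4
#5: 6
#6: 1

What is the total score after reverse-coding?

23

Reverse-coded items (on a 1–6 scale, reversed = 7 − raw):
  item 1: 7 − 6 = 1
  item 2: 7 − 5 = 2
  item 6: 7 − 1 = 6
Scored items: 1, 2, 4, 4, 6, 6
Total = 1 + 2 + 4 + 4 + 6 + 6 = 23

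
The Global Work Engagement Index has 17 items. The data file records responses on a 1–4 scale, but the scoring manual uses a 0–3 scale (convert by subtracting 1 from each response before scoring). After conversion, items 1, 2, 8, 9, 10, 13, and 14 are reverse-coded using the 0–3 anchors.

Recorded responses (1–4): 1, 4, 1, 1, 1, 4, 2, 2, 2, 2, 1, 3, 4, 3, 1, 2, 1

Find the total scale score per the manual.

17

Convert to 0–3: 0, 3, 0, 0, 0, 3, 1, 1, 1, 1, 0, 2, 3, 2, 0, 1, 0
Reverse-coded (reversed = (0+3) − raw = 3 − raw):
  item 1: 3 − 0 = 3
  item 2: 3 − 3 = 0
  item 8: 3 − 1 = 2
  item 9: 3 − 1 = 2
  item 10: 3 − 1 = 2
  item 13: 3 − 3 = 0
  item 14: 3 − 2 = 1
Scored: 3, 0, 0, 0, 0, 3, 1, 2, 2, 2, 0, 2, 0, 1, 0, 1, 0
Total = 17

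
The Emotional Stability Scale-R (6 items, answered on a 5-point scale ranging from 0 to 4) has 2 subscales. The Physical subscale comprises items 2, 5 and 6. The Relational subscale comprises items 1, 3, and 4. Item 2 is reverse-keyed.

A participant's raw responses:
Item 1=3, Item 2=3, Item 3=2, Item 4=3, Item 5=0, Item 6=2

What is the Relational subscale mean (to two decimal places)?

Relational items: 1, 3, 4.
  item 1: 3
  item 3: 2
  item 4: 3
Sum = 3 + 2 + 3 = 8
Mean = 8 / 3 = 2.67

2.67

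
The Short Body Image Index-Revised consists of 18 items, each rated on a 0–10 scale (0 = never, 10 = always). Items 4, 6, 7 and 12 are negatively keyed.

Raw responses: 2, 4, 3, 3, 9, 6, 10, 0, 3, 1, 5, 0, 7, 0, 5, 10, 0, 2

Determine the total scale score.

Apply reverse scoring (reversed = (0+10) − raw = 10 − raw):
  item 4: 10 − 3 = 7
  item 6: 10 − 6 = 4
  item 7: 10 − 10 = 0
  item 12: 10 − 0 = 10
Scored items: 2, 4, 3, 7, 9, 4, 0, 0, 3, 1, 5, 10, 7, 0, 5, 10, 0, 2
Total = 2 + 4 + 3 + 7 + 9 + 4 + 0 + 0 + 3 + 1 + 5 + 10 + 7 + 0 + 5 + 10 + 0 + 2 = 72

72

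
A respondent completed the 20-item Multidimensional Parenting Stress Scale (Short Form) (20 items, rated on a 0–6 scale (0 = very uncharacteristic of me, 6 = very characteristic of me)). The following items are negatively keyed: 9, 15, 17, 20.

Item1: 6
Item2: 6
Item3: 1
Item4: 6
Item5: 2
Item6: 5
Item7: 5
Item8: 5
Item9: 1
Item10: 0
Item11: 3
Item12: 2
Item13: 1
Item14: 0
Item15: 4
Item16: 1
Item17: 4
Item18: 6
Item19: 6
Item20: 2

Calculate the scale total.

68

Negatively keyed items use 6 − raw:
  item 9: 6 − 1 = 5
  item 15: 6 − 4 = 2
  item 17: 6 − 4 = 2
  item 20: 6 − 2 = 4
Scored responses: 6, 6, 1, 6, 2, 5, 5, 5, 5, 0, 3, 2, 1, 0, 2, 1, 2, 6, 6, 4
Total = 6 + 6 + 1 + 6 + 2 + 5 + 5 + 5 + 5 + 0 + 3 + 2 + 1 + 0 + 2 + 1 + 2 + 6 + 6 + 4 = 68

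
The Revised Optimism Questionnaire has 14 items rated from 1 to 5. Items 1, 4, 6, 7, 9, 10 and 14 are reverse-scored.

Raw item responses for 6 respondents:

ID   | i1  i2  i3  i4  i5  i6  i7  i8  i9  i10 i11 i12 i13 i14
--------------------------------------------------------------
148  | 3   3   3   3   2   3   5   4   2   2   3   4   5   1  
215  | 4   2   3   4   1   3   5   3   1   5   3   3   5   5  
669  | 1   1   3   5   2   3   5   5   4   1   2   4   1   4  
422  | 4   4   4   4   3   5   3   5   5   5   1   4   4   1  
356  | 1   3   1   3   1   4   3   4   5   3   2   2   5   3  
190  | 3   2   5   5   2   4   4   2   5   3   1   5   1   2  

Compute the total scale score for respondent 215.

Respondent 215 raw: 4, 2, 3, 4, 1, 3, 5, 3, 1, 5, 3, 3, 5, 5.
Reverse-coded (on a 1–5 scale, reversed = 6 − raw):
  item 1: 6 − 4 = 2
  item 2: 2
  item 3: 3
  item 4: 6 − 4 = 2
  item 5: 1
  item 6: 6 − 3 = 3
  item 7: 6 − 5 = 1
  item 8: 3
  item 9: 6 − 1 = 5
  item 10: 6 − 5 = 1
  item 11: 3
  item 12: 3
  item 13: 5
  item 14: 6 − 5 = 1
Sum = 2 + 2 + 3 + 2 + 1 + 3 + 1 + 3 + 5 + 1 + 3 + 3 + 5 + 1 = 35

35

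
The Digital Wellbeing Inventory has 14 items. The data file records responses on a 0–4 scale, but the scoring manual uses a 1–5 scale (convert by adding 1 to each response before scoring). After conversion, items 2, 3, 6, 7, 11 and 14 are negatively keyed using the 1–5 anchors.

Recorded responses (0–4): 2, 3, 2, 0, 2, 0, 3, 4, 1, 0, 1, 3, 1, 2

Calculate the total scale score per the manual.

40

Convert to 1–5: 3, 4, 3, 1, 3, 1, 4, 5, 2, 1, 2, 4, 2, 3
Reverse-coded (on a 1–5 scale, reversed = 6 − raw):
  item 2: 6 − 4 = 2
  item 3: 6 − 3 = 3
  item 6: 6 − 1 = 5
  item 7: 6 − 4 = 2
  item 11: 6 − 2 = 4
  item 14: 6 − 3 = 3
Scored: 3, 2, 3, 1, 3, 5, 2, 5, 2, 1, 4, 4, 2, 3
Total = 40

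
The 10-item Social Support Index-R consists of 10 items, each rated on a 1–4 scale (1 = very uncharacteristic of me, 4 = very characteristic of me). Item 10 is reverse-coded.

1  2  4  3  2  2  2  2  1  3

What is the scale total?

21

Raw sum = 22. Reverse-coded items: 10; their raw sum = 3.
Each reversal replaces raw with 5 − raw, changing the total by 5 − 2·raw per item.
Total = 22 + 1·5 − 2·3 = 22 + 5 − 6 = 21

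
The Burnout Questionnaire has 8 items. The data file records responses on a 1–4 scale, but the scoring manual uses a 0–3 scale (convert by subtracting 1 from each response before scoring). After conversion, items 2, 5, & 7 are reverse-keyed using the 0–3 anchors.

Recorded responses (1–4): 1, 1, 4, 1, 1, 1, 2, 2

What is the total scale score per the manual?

12

Convert to 0–3: 0, 0, 3, 0, 0, 0, 1, 1
Reverse-coded (reverse-coded value = 3 − response):
  item 2: 3 − 0 = 3
  item 5: 3 − 0 = 3
  item 7: 3 − 1 = 2
Scored: 0, 3, 3, 0, 3, 0, 2, 1
Total = 12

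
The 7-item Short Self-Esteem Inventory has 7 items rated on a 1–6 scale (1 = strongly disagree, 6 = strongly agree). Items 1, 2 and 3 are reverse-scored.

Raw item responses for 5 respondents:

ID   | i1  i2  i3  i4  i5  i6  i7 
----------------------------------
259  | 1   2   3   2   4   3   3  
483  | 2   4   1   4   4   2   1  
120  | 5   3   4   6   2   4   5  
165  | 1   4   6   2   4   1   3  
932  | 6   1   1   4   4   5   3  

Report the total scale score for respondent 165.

20

Respondent 165 raw: 1, 4, 6, 2, 4, 1, 3.
Reverse-coded (on a 1–6 scale, reversed = 7 − raw):
  item 1: 7 − 1 = 6
  item 2: 7 − 4 = 3
  item 3: 7 − 6 = 1
  item 4: 2
  item 5: 4
  item 6: 1
  item 7: 3
Sum = 6 + 3 + 1 + 2 + 4 + 1 + 3 = 20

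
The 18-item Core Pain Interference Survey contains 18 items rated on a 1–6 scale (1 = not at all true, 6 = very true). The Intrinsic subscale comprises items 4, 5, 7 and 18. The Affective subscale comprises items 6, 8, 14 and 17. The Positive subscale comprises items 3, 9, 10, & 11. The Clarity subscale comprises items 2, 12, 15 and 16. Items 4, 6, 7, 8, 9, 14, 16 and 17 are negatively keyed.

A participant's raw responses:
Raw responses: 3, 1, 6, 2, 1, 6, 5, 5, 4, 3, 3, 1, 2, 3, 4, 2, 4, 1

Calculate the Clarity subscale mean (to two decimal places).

2.75

Clarity items: 2, 12, 15, 16.
Of these, item 16 is negatively keyed; reversed = (1+6) − raw = 7 − raw.
  item 2: 1
  item 12: 1
  item 15: 4
  item 16: 7 − 2 = 5
Sum = 1 + 1 + 4 + 5 = 11
Mean = 11 / 4 = 2.75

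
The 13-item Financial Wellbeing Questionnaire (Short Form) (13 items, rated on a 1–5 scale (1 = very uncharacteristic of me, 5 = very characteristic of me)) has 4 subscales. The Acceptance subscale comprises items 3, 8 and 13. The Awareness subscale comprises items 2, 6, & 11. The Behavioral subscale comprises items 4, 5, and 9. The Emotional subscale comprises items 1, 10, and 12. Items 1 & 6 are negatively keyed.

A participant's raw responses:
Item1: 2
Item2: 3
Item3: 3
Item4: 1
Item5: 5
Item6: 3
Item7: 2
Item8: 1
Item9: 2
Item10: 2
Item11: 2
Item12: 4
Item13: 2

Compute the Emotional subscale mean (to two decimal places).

Emotional items: 1, 10, 12.
Of these, item 1 is negatively keyed; reversed = (1+5) − raw = 6 − raw.
  item 1: 6 − 2 = 4
  item 10: 2
  item 12: 4
Sum = 4 + 2 + 4 = 10
Mean = 10 / 3 = 3.33

3.33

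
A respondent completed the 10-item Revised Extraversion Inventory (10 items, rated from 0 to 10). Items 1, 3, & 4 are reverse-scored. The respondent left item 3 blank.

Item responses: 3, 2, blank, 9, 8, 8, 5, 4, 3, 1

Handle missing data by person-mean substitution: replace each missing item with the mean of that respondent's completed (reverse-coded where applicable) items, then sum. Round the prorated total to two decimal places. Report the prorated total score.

Reverse-coded (reverse-coded value = 10 − response):
  item 1: 10 − 3 = 7
  item 4: 10 − 9 = 1
Completed scored items (9 of 10): 7, 2, 1, 8, 8, 5, 4, 3, 1; sum = 39.
Person mean = 39 / 9 ≈ 4.3333
Prorated total = (39 / 9) × 10 = 43.33 (to 2 dp)

43.33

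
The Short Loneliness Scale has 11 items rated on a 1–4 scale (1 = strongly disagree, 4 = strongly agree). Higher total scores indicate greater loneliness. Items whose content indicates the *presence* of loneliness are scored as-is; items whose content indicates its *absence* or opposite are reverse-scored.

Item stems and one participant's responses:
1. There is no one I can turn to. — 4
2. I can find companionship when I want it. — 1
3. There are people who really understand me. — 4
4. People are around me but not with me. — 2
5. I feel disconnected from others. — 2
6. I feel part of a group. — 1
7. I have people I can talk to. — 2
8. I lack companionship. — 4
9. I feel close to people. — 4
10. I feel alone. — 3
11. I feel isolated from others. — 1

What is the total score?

29

Items 2, 3, 6, 7, 9 describe the absence/opposite of loneliness → reverse-score.
reverse-coded value = 5 − response.
  item 1: 4
  item 2: 5 − 1 = 4
  item 3: 5 − 4 = 1
  item 4: 2
  item 5: 2
  item 6: 5 − 1 = 4
  item 7: 5 − 2 = 3
  item 8: 4
  item 9: 5 − 4 = 1
  item 10: 3
  item 11: 1
Total = 4 + 4 + 1 + 2 + 2 + 4 + 3 + 4 + 1 + 3 + 1 = 29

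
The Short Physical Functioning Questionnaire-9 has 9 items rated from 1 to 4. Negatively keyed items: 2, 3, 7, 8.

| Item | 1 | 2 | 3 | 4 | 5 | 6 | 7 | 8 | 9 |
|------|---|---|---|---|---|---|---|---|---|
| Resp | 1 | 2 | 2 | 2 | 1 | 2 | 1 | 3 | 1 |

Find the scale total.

19

Reverse-coded items (reversed = (1+4) − raw = 5 − raw):
  item 2: 5 − 2 = 3
  item 3: 5 − 2 = 3
  item 7: 5 − 1 = 4
  item 8: 5 − 3 = 2
Scored items: 1, 3, 3, 2, 1, 2, 4, 2, 1
Total = 1 + 3 + 3 + 2 + 1 + 2 + 4 + 2 + 1 = 19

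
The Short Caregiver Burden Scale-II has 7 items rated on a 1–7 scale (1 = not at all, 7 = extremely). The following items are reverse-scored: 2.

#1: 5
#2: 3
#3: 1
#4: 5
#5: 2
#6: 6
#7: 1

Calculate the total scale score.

25

Apply reverse scoring (reversed = (1+7) − raw = 8 − raw):
  item 2: 8 − 3 = 5
Scored responses: 5, 5, 1, 5, 2, 6, 1
Total = 5 + 5 + 1 + 5 + 2 + 6 + 1 = 25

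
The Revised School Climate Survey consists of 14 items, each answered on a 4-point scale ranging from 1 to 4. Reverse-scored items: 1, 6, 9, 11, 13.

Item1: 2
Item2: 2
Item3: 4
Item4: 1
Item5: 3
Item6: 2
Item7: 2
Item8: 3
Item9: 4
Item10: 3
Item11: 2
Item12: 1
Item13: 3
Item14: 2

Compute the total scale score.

Raw sum = 34. Reverse-scored items: 1, 6, 9, 11, 13; their raw sum = 13.
Each reversal replaces raw with 5 − raw, changing the total by 5 − 2·raw per item.
Total = 34 + 5·5 − 2·13 = 34 + 25 − 26 = 33

33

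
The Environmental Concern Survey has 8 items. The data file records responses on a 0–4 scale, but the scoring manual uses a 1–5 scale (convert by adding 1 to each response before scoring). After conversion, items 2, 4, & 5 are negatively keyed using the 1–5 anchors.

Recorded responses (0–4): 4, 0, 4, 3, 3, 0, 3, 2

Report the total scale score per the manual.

27

Convert to 1–5: 5, 1, 5, 4, 4, 1, 4, 3
Reverse-coded (on a 1–5 scale, reversed = 6 − raw):
  item 2: 6 − 1 = 5
  item 4: 6 − 4 = 2
  item 5: 6 − 4 = 2
Scored: 5, 5, 5, 2, 2, 1, 4, 3
Total = 27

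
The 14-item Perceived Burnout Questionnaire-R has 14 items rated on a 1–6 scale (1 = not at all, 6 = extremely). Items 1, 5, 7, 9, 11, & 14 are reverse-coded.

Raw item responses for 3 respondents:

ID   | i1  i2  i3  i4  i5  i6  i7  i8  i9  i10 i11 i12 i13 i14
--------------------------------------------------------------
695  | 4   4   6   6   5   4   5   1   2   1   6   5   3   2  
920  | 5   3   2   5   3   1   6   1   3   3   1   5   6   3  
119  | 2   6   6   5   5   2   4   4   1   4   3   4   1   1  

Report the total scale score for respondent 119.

Respondent 119 raw: 2, 6, 6, 5, 5, 2, 4, 4, 1, 4, 3, 4, 1, 1.
Reverse-coded (on a 1–6 scale, reversed = 7 − raw):
  item 1: 7 − 2 = 5
  item 2: 6
  item 3: 6
  item 4: 5
  item 5: 7 − 5 = 2
  item 6: 2
  item 7: 7 − 4 = 3
  item 8: 4
  item 9: 7 − 1 = 6
  item 10: 4
  item 11: 7 − 3 = 4
  item 12: 4
  item 13: 1
  item 14: 7 − 1 = 6
Sum = 5 + 6 + 6 + 5 + 2 + 2 + 3 + 4 + 6 + 4 + 4 + 4 + 1 + 6 = 58

58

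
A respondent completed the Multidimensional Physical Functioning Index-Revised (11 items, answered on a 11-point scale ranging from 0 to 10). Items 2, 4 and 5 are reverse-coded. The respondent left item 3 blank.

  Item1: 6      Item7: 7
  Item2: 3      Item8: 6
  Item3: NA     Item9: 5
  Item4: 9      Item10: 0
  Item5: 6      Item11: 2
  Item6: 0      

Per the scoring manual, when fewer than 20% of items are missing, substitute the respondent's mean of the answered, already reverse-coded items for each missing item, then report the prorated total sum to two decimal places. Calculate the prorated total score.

41.80

Reverse-coded (on a 0–10 scale, reversed = 10 − raw):
  item 2: 10 − 3 = 7
  item 4: 10 − 9 = 1
  item 5: 10 − 6 = 4
Completed scored items (10 of 11): 6, 7, 1, 4, 0, 7, 6, 5, 0, 2; sum = 38.
Person mean = 38 / 10 ≈ 3.8000
Prorated total = (38 / 10) × 11 = 41.80 (to 2 dp)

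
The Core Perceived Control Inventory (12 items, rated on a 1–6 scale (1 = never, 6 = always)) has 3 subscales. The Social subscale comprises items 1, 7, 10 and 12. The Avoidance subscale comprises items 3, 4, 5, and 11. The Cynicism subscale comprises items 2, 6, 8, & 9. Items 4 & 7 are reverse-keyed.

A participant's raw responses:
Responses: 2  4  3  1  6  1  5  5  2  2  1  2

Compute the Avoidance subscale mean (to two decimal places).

Avoidance items: 3, 4, 5, 11.
Of these, item 4 is reverse-keyed; on a 1–6 scale, reversed = 7 − raw.
  item 3: 3
  item 4: 7 − 1 = 6
  item 5: 6
  item 11: 1
Sum = 3 + 6 + 6 + 1 = 16
Mean = 16 / 4 = 4.00

4.00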